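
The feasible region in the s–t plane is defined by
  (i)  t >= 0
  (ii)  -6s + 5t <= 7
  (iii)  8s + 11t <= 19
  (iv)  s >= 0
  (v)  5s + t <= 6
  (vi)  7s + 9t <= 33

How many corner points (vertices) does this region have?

Intersecting each pair of boundary lines and keeping only the points that satisfy every inequality leaves:
  (0, 0)
  (6/5, 0)
  (9/53, 85/53)
  (0, 7/5)
  (1, 1)

5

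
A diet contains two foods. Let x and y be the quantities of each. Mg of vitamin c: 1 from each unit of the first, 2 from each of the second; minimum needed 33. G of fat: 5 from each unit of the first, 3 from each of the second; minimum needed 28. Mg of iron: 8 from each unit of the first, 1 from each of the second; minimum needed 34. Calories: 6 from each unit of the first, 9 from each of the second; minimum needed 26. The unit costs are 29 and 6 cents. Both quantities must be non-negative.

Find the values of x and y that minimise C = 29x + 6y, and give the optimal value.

x = 7/3, y = 46/3, minimum C = 479/3

Vertices and C = 29x + 6y:
  (0, 34) → C = 204
  (33, 0) → C = 957
  (7/3, 46/3) → C = 479/3
The feasible region is unbounded (it extends along (0, 1), (1, 0)), but C strictly increases along every unbounded feasible direction, so there is no improving ray and the minimum is attained at a vertex.

At the optimal vertex, x + 2y = 33 and 8x + y = 34.
Solving simultaneously gives x = 7/3, y = 46/3.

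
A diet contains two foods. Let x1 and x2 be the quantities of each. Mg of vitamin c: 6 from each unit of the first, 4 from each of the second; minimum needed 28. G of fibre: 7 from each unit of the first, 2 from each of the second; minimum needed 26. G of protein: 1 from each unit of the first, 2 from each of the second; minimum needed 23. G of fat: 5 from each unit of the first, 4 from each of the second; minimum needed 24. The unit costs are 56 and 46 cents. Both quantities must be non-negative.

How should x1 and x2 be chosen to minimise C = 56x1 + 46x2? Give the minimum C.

x1 = 1/2, x2 = 45/4, minimum C = 1091/2

Extreme points and C = 56x1 + 46x2:
  (0, 13) → C = 598
  (23, 0) → C = 1288
  (1/2, 45/4) → C = 1091/2
The feasible region is unbounded (it extends along (0, 1), (1, 0)), but C strictly increases along every unbounded feasible direction, so there is no improving ray and the minimum is attained at a vertex.

The optimum lies where 7x1 + 2x2 = 26 and x1 + 2x2 = 23.
Solving simultaneously gives x1 = 1/2, x2 = 45/4.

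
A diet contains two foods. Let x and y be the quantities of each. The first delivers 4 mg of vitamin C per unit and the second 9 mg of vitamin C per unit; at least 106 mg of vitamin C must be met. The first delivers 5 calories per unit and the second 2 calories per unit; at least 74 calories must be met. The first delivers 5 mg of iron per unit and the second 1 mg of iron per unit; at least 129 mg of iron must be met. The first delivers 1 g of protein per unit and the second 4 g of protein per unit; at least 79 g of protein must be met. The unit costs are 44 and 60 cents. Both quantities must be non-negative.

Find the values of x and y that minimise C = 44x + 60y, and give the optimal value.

Vertices and C = 44x + 60y:
  (0, 129) → C = 7740
  (79, 0) → C = 3476
  (23, 14) → C = 1852
The feasible region is unbounded (it extends along (0, 1), (1, 0)), but C strictly increases along every unbounded feasible direction, so there is no improving ray and the minimum is attained at a vertex.

The optimum lies where 5x + y = 129 and x + 4y = 79.
Solving simultaneously gives x = 23, y = 14.

x = 23, y = 14, minimum C = 1852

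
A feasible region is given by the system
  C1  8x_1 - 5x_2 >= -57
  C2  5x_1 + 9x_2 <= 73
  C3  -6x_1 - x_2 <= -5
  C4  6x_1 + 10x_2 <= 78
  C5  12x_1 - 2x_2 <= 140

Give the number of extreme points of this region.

3

Of the 10 pairwise boundary intersections, those satisfying every inequality are:
  (-14/27, 73/9)
  (25/4, -65/2)
  (389/33, 8/11)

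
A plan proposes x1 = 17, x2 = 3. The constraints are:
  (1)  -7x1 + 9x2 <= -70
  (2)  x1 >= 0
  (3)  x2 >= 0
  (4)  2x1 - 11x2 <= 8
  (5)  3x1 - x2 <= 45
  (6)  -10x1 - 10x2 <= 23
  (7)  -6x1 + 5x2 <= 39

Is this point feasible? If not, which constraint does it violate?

not feasible — violates (5)

Constraint (5): 3x1 - x2 = 48, which is not ≤ 45. All other constraints are satisfied.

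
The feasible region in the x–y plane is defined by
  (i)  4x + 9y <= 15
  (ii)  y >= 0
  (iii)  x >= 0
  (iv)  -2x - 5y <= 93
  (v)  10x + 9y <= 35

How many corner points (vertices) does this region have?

4

Of the 10 pairwise boundary intersections, those satisfying every inequality are:
  (0, 5/3)
  (10/3, 5/27)
  (0, 0)
  (7/2, 0)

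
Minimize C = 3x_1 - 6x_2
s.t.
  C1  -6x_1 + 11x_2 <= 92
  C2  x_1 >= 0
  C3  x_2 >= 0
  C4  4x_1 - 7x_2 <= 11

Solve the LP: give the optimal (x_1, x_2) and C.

x_1 = 765/2, x_2 = 217, minimum C = -309/2

Feasible corners and C = 3x_1 - 6x_2:
  (0, 92/11) → C = -552/11
  (765/2, 217) → C = -309/2
  (0, 0) → C = 0
  (11/4, 0) → C = 33/4

The binding constraints are -6x_1 + 11x_2 = 92 and 4x_1 - 7x_2 = 11.
Solving simultaneously gives x_1 = 765/2, x_2 = 217.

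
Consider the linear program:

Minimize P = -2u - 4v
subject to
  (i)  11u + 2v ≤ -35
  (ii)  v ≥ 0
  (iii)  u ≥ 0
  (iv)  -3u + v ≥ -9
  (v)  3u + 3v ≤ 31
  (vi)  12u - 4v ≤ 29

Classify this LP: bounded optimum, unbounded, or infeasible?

infeasible

The boundaries 11u + 2v = -35 and v = 0 meet at (-35/11, 0), but that point violates u ≥ 0. Every candidate vertex is excluded by some other constraint, so the feasible region is empty.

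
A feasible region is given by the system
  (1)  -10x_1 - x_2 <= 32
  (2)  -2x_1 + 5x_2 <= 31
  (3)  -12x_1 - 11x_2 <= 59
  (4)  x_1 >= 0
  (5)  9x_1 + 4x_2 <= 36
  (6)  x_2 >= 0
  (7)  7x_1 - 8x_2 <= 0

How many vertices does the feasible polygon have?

Pairwise boundary intersections that survive every other constraint:
  (0, 31/5)
  (56/53, 351/53)
  (0, 0)
  (72/25, 63/25)

4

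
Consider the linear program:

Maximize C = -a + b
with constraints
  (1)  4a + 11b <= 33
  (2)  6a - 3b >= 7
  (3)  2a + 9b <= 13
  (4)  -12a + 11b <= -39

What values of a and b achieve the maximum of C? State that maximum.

a = 19/5, b = 3/5, maximum C = -16/5

Corner points and C = -a + b:
  (11, -1) → C = -12
  (-4/3, -5) → C = -11/3
  (19/5, 3/5) → C = -16/5
The feasible region is unbounded (it extends along (-1, -2), (11, -4)), but C strictly decreases along every unbounded feasible direction, so there is no improving ray and the maximum is attained at a vertex.

The optimum lies where 2a + 9b = 13 and -12a + 11b = -39.
Solving simultaneously gives a = 19/5, b = 3/5.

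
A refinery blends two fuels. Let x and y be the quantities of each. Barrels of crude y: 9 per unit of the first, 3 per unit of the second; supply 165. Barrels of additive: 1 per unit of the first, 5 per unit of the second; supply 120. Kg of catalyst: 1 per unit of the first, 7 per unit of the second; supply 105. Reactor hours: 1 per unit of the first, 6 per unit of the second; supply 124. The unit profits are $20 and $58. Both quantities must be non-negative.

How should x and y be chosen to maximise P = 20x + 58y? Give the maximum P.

x = 14, y = 13, maximum P = 1034

Feasible corners and P = 20x + 58y:
  (0, 0) → P = 0
  (0, 15) → P = 870
  (55/3, 0) → P = 1100/3
  (14, 13) → P = 1034

The optimum lies where 9x + 3y = 165 and x + 7y = 105.
Solving simultaneously gives x = 14, y = 13.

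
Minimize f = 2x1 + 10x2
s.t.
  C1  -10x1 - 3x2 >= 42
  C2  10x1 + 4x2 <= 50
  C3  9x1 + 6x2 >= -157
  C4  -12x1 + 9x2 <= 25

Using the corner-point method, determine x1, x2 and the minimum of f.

x1 = 73/11, x2 = -1192/33, minimum f = -11482/33

Extreme points and f = 2x1 + 10x2:
  (73/11, -1192/33) → f = -11482/33
  (-151/42, -127/63) → f = -1723/63
  (-521/51, -553/51) → f = -6572/51

The optimum lies where -10x1 - 3x2 = 42 and 9x1 + 6x2 = -157.
Solving simultaneously gives x1 = 73/11, x2 = -1192/33.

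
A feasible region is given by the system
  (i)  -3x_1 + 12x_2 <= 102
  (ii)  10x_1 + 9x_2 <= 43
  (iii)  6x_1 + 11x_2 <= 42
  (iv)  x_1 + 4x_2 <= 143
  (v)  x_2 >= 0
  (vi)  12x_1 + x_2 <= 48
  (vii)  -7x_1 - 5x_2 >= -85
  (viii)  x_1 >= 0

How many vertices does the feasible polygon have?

5

Of the 28 pairwise boundary intersections, those satisfying every inequality are:
  (95/56, 81/28)
  (389/98, 18/49)
  (0, 42/11)
  (4, 0)
  (0, 0)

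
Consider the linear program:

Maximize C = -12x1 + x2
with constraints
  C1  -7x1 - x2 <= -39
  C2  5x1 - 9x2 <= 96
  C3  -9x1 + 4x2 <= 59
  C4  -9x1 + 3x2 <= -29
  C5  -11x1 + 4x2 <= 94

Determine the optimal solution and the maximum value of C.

x1 = 73/15, x2 = 74/15, maximum C = -802/15

Extreme points and C = -12x1 + x2:
  (447/68, -477/68) → C = -5841/68
  (73/15, 74/15) → C = -802/15
  (293/9, 88) → C = -908/3
The feasible region is unbounded (it extends along (4, 9), (9, 5)), but C strictly decreases along every unbounded feasible direction, so there is no improving ray and the maximum is attained at a vertex.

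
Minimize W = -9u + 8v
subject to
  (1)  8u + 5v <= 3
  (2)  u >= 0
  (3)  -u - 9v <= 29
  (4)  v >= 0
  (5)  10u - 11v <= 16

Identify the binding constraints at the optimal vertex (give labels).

(1) and (4)

Corner points and W = -9u + 8v:
  (0, 3/5) → W = 24/5
  (3/8, 0) → W = -27/8
  (0, 0) → W = 0

The minimum is at (3/8, 0). Substituting into each constraint, equality holds for (1) and (4); the remaining constraints have slack.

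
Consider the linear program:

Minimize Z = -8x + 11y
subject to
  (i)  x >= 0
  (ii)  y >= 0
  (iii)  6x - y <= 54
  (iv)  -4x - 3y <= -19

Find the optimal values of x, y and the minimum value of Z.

x = 9, y = 0, minimum Z = -72

Vertices and Z = -8x + 11y:
  (0, 19/3) → Z = 209/3
  (9, 0) → Z = -72
  (19/4, 0) → Z = -38
The feasible region is unbounded (it extends along (0, 1), (1, 6)), but Z strictly increases along every unbounded feasible direction, so there is no improving ray and the minimum is attained at a vertex.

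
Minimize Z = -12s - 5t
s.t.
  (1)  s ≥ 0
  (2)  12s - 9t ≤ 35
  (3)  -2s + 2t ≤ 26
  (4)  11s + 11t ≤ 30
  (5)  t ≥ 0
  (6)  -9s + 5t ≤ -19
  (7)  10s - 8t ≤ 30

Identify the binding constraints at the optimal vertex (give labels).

Vertices and Z = -12s - 5t:
  (30/11, 0) → Z = -360/11
  (359/154, 61/154) → Z = -659/22
  (19/9, 0) → Z = -76/3

The minimum is at (30/11, 0). Substituting into each constraint, equality holds for (4) and (5); the remaining constraints have slack.

(4) and (5)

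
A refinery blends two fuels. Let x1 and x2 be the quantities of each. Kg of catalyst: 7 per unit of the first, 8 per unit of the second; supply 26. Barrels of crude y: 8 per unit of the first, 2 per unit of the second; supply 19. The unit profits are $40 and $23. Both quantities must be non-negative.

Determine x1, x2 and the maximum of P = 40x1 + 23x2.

x1 = 2, x2 = 3/2, maximum P = 229/2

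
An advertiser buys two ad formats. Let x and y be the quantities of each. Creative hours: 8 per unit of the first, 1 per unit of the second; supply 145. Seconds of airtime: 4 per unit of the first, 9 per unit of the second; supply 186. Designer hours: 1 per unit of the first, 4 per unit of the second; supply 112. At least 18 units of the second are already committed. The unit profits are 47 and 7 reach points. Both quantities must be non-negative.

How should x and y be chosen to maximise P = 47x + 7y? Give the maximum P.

Corner points and P = 47x + 7y:
  (0, 62/3) → P = 434/3
  (0, 18) → P = 126
  (6, 18) → P = 408

The optimum lies where 4x + 9y = 186 and y = 18.
Solving simultaneously gives x = 6, y = 18.

x = 6, y = 18, maximum P = 408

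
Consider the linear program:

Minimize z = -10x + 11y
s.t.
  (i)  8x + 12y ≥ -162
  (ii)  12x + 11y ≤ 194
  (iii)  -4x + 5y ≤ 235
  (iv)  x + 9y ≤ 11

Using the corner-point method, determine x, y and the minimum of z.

x = 2055/28, y = -437/7, minimum z = -19889/14

Vertices and z = -10x + 11y:
  (2055/28, -437/7) → z = -19889/14
  (-53/2, 25/6) → z = 1865/6
  (1625/97, -62/97) → z = -16932/97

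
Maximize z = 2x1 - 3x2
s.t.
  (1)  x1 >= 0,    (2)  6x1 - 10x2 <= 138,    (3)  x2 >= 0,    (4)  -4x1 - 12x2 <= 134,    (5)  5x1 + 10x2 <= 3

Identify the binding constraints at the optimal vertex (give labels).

(3) and (5)

Feasible corners and z = 2x1 - 3x2:
  (0, 0) → z = 0
  (0, 3/10) → z = -9/10
  (3/5, 0) → z = 6/5

The maximum is at (3/5, 0). Substituting into each constraint, equality holds for (3) and (5); the remaining constraints have slack.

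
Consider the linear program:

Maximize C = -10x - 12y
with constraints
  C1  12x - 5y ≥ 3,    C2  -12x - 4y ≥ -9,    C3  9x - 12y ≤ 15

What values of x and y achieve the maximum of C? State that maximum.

x = -13/33, y = -17/11, maximum C = 742/33

Feasible corners and C = -10x - 12y:
  (19/36, 2/3) → C = -239/18
  (-13/33, -17/11) → C = 742/33
  (14/15, -11/20) → C = -41/15

The binding constraints are 12x - 5y = 3 and 9x - 12y = 15.
Solving simultaneously gives x = -13/33, y = -17/11.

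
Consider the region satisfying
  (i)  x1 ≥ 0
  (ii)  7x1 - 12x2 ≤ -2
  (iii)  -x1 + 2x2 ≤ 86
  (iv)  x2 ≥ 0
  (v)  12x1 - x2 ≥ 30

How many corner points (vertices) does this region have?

3

The feasible vertices (each the meet of two boundaries and inside every other half-plane) are:
  (514, 300)
  (362/137, 234/137)
  (146/23, 1062/23)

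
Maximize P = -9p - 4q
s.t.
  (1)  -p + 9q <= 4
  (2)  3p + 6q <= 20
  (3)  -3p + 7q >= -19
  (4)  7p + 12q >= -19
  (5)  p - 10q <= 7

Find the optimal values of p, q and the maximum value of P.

p = -73/25, q = 3/25, maximum P = 129/5

Extreme points and P = -9p - 4q:
  (52/11, 32/33) → P = -1532/33
  (-73/25, 3/25) → P = 129/5
  (254/39, 1/13) → P = -766/13
  (141/23, -2/23) → P = -1261/23
  (-53/41, -34/41) → P = 613/41

The optimum lies where -p + 9q = 4 and 7p + 12q = -19.
Solving simultaneously gives p = -73/25, q = 3/25.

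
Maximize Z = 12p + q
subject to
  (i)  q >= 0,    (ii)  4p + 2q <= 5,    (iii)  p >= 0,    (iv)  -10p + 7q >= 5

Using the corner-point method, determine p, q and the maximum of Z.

p = 25/48, q = 35/24, maximum Z = 185/24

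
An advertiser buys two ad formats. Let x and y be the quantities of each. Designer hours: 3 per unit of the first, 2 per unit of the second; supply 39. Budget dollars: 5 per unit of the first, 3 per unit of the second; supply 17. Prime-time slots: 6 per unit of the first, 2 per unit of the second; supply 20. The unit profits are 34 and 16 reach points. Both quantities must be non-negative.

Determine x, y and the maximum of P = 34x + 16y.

Extreme points and P = 34x + 16y:
  (0, 0) → P = 0
  (0, 17/3) → P = 272/3
  (10/3, 0) → P = 340/3
  (13/4, 1/4) → P = 229/2

The binding constraints are 5x + 3y = 17 and 6x + 2y = 20.
Solving simultaneously gives x = 13/4, y = 1/4.

x = 13/4, y = 1/4, maximum P = 229/2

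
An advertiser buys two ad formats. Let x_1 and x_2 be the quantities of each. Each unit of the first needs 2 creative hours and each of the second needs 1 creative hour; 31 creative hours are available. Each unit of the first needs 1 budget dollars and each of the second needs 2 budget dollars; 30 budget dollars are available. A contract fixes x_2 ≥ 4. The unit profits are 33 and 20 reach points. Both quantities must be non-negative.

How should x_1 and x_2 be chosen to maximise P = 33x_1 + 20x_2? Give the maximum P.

Vertices and P = 33x_1 + 20x_2:
  (0, 15) → P = 300
  (0, 4) → P = 80
  (32/3, 29/3) → P = 1636/3
  (27/2, 4) → P = 1051/2

The optimum lies where 2x_1 + x_2 = 31 and x_1 + 2x_2 = 30.
Solving simultaneously gives x_1 = 32/3, x_2 = 29/3.

x_1 = 32/3, x_2 = 29/3, maximum P = 1636/3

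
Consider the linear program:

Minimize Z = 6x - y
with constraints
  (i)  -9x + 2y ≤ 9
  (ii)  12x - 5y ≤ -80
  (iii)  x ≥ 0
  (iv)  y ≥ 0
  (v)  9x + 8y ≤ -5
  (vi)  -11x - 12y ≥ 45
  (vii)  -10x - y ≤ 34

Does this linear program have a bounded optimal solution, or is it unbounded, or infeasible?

The boundaries -11x - 12y = 45 and -10x - y = 34 meet at (-363/109, -76/109), but that point violates -9x + 2y ≤ 9. Every candidate vertex is excluded by some other constraint, so the feasible region is empty.

infeasible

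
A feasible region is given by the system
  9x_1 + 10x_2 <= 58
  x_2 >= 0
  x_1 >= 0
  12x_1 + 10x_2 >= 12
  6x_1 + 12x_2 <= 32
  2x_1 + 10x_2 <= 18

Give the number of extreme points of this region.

Intersecting each pair of boundary lines and keeping only the points that satisfy every inequality leaves:
  (1, 0)
  (16/3, 0)
  (0, 6/5)
  (0, 9/5)
  (26/9, 11/9)

5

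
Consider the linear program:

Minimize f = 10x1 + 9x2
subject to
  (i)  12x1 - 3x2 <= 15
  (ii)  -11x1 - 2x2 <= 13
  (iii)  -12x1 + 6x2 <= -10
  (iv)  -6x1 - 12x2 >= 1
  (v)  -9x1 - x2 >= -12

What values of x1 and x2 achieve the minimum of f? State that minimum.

x1 = -3/19, x2 = -107/19, minimum f = -993/19

Vertices and f = 10x1 + 9x2:
  (-3/19, -107/19) → f = -993/19
  (59/54, -17/27) → f = 142/27
  (-29/45, -133/45) → f = -1487/45
  (19/30, -2/5) → f = 41/15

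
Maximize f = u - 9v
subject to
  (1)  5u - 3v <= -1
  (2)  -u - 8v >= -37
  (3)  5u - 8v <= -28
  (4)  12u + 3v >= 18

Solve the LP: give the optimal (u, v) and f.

u = 20/37, v = 142/37, maximum f = -34

Feasible corners and f = u - 9v:
  (3/2, 71/16) → f = -615/16
  (11/31, 142/31) → f = -1267/31
  (20/37, 142/37) → f = -34

The binding constraints are 5u - 8v = -28 and 12u + 3v = 18.
Solving simultaneously gives u = 20/37, v = 142/37.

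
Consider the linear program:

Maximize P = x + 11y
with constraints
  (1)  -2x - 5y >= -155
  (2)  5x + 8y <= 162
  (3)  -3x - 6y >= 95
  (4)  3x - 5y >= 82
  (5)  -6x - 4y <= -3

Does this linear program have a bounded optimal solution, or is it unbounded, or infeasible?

bounded optimum

Corner points and P = x + 11y:
  (866/3, -961/6) → P = -8839/6
  (199/12, -193/8) → P = -5971/24
The feasible region has finitely many vertices and no improving ray; the maximum is -5971/24 at (199/12, -193/8).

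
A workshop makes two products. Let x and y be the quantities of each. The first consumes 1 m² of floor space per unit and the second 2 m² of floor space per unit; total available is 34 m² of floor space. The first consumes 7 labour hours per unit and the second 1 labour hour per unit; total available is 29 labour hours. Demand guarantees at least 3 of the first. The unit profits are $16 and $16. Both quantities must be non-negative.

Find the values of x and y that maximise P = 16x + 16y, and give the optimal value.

Extreme points and P = 16x + 16y:
  (29/7, 0) → P = 464/7
  (3, 0) → P = 48
  (3, 8) → P = 176

x = 3, y = 8, maximum P = 176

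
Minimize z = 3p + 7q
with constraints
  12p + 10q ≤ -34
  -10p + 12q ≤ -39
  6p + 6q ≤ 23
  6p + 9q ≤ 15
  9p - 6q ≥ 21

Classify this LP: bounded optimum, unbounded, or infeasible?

From the feasible point (1/27, -31/9), moving in the direction (10, -12) keeps every constraint satisfied while z decreases without bound.

unbounded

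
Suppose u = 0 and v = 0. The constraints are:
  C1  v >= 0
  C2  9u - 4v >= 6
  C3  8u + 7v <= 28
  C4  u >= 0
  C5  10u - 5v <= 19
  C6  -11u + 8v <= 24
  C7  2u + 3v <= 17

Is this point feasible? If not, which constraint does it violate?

Constraint C2: 9u - 4v = 0, which is not ≥ 6. All other constraints are satisfied.

not feasible — violates C2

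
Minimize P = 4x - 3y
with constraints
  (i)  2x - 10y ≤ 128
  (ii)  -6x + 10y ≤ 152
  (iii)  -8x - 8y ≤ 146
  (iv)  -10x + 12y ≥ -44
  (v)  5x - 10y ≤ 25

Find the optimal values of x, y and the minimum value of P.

Vertices and P = 4x - 3y:
  (-669/32, 85/32) → P = -2931/32
  (566/7, 446/7) → P = 926/7
  (-21/2, -31/4) → P = -75/4
  (7/2, -3/4) → P = 65/4

x = -669/32, y = 85/32, minimum P = -2931/32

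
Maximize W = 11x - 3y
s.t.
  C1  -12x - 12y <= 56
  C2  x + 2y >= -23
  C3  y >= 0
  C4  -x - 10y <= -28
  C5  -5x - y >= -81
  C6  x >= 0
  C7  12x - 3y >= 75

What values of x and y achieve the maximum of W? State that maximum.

The binding constraints are -x - 10y = -28 and -5x - y = -81.
Solving simultaneously gives x = 782/49, y = 59/49.

x = 782/49, y = 59/49, maximum W = 8425/49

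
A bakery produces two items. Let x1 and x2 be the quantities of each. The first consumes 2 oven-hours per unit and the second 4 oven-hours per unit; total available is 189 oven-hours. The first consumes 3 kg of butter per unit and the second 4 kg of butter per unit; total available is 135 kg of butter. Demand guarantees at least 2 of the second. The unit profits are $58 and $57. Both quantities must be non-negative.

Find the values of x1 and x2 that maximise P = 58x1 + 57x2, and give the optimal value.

Extreme points and P = 58x1 + 57x2:
  (0, 135/4) → P = 7695/4
  (0, 2) → P = 114
  (127/3, 2) → P = 7708/3

The optimum lies where 3x1 + 4x2 = 135 and x2 = 2.
Solving simultaneously gives x1 = 127/3, x2 = 2.

x1 = 127/3, x2 = 2, maximum P = 7708/3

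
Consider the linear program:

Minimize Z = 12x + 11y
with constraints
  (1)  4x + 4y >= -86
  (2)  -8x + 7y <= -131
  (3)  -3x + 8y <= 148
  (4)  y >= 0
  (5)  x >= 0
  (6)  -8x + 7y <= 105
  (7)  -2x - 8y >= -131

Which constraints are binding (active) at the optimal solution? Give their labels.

Corner points and Z = 12x + 11y:
  (131/8, 0) → Z = 393/2
  (655/26, 131/13) → Z = 5371/13
  (131/2, 0) → Z = 786

The minimum is at (131/8, 0). Substituting into each constraint, equality holds for (2) and (4); the remaining constraints have slack.

(2) and (4)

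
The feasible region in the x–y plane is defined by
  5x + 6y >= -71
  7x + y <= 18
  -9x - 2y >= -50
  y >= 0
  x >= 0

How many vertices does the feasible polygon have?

The feasible vertices (each the meet of two boundaries and inside every other half-plane) are:
  (18/7, 0)
  (0, 18)
  (0, 0)

3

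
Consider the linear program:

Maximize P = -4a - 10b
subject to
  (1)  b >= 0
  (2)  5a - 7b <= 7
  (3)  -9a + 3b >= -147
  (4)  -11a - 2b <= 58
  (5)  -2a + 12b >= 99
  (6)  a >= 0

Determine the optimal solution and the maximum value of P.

a = 0, b = 33/4, maximum P = -165/2

Feasible corners and P = -4a - 10b:
  (21, 14) → P = -224
  (777/46, 509/46) → P = -4099/23
  (0, 33/4) → P = -165/2
The feasible region is unbounded (it extends along (0, 1), (1, 3)), but P strictly decreases along every unbounded feasible direction, so there is no improving ray and the maximum is attained at a vertex.

The optimum lies where -2a + 12b = 99 and a = 0.
Solving simultaneously gives a = 0, b = 33/4.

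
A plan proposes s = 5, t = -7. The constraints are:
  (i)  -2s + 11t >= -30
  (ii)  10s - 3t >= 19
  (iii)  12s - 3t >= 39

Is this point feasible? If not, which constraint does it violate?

not feasible — violates (i)

Constraint (i): -2s + 11t = -87, which is not ≥ -30. All other constraints are satisfied.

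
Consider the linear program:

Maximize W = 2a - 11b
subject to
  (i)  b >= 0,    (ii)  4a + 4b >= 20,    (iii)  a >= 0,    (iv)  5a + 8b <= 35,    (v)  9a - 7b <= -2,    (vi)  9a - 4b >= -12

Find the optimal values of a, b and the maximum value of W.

a = 33/16, b = 47/16, maximum W = -451/16

Vertices and W = 2a - 11b:
  (5/3, 10/3) → W = -100/3
  (33/16, 47/16) → W = -451/16
  (229/107, 325/107) → W = -3117/107

The optimum lies where 4a + 4b = 20 and 9a - 7b = -2.
Solving simultaneously gives a = 33/16, b = 47/16.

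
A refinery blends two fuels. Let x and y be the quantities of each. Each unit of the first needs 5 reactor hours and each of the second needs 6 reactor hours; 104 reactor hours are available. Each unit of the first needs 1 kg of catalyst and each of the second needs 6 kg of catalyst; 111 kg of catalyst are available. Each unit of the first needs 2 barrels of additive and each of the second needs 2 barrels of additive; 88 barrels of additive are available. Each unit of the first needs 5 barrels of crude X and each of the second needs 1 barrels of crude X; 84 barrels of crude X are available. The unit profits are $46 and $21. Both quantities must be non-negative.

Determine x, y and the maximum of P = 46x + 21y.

Feasible corners and P = 46x + 21y:
  (0, 0) → P = 0
  (0, 52/3) → P = 364
  (84/5, 0) → P = 3864/5
  (16, 4) → P = 820

The optimum lies where 5x + 6y = 104 and 5x + y = 84.
Solving simultaneously gives x = 16, y = 4.

x = 16, y = 4, maximum P = 820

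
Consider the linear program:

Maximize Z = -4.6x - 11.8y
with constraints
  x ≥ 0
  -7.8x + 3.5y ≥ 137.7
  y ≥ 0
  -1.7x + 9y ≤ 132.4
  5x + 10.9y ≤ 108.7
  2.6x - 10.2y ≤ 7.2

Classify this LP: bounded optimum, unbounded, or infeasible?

The boundaries x = 0 and y = 0 meet at (0, 0), but that point violates -7.8x + 3.5y ≥ 137.7. Every candidate vertex is excluded by some other constraint, so the feasible region is empty.

infeasible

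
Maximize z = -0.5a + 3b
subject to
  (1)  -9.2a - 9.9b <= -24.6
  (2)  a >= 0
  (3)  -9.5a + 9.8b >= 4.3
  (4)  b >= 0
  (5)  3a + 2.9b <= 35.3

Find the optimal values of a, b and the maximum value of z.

a = 0, b = 353/29, maximum z = 1059/29

Vertices and z = -0.5a + 3b:
  (0, 82/33) → z = 82/11
  (1527/1417, 2102/1417) → z = 11085/2834
  (0, 353/29) → z = 1059/29
  (33347/5695, 6965/1139) → z = 175603/11390

The binding constraints are a = 0 and 3a + 2.9b = 35.3.
Solving simultaneously gives a = 0, b = 353/29.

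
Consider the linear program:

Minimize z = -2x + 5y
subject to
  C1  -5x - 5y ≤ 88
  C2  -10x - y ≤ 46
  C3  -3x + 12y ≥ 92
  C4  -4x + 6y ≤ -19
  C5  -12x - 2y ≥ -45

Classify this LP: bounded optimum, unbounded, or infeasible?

infeasible

The boundaries -5x - 5y = 88 and -10x - y = 46 meet at (-142/45, -130/9), but that point violates -3x + 12y ≥ 92. Every candidate vertex is excluded by some other constraint, so the feasible region is empty.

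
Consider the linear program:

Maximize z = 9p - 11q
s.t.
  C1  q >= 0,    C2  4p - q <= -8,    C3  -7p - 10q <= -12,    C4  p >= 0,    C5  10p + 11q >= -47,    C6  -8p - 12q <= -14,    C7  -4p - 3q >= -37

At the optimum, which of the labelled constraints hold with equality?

C2 and C4

Extreme points and z = 9p - 11q:
  (0, 8) → z = -88
  (13/16, 45/4) → z = -1863/16
  (0, 37/3) → z = -407/3

The maximum is at (0, 8). Substituting into each constraint, equality holds for C2 and C4; the remaining constraints have slack.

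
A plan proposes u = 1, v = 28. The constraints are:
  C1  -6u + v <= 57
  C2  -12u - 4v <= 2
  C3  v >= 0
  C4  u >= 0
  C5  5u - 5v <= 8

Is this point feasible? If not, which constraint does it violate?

C1: 22 ≤ 57 ✓
C2: -124 ≤ 2 ✓
C3: 28 ≥ 0 ✓
C4: 1 ≥ 0 ✓
C5: -135 ≤ 8 ✓

feasible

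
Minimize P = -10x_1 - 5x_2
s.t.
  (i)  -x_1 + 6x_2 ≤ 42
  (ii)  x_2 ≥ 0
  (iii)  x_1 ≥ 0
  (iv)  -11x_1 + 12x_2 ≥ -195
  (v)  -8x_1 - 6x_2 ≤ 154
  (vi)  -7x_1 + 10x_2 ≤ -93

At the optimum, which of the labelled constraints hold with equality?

Vertices and P = -10x_1 - 5x_2:
  (31, 73/6) → P = -2225/6
  (489/16, 387/32) → P = -11715/32
  (195/11, 0) → P = -1950/11
  (93/7, 0) → P = -930/7

The minimum is at (31, 73/6). Substituting into each constraint, equality holds for (i) and (iv); the remaining constraints have slack.

(i) and (iv)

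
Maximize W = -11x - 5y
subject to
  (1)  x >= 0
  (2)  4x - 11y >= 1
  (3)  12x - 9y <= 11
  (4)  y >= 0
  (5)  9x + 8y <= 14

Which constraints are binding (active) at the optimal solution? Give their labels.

Vertices and W = -11x - 5y:
  (7/6, 1/3) → W = -29/2
  (1/4, 0) → W = -11/4
  (11/12, 0) → W = -121/12

The maximum is at (1/4, 0). Substituting into each constraint, equality holds for (2) and (4); the remaining constraints have slack.

(2) and (4)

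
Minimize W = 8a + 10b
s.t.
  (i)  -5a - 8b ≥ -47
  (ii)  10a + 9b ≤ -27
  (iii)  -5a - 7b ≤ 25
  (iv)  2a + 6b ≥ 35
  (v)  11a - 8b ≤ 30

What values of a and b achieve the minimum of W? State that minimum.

a = -529/5, b = 72, minimum W = -632/5

Vertices and W = 8a + 10b:
  (-639/35, 121/7) → W = 134/5
  (-529/5, 72) → W = -632/5
  (-159/14, 202/21) → W = 16/3
  (-395/16, 225/16) → W = -455/8

At the optimal vertex, -5a - 8b = -47 and -5a - 7b = 25.
Solving simultaneously gives a = -529/5, b = 72.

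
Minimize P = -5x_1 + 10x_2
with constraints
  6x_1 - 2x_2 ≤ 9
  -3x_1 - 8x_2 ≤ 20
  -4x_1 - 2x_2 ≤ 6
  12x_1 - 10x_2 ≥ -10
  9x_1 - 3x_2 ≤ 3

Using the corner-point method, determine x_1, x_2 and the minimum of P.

Feasible corners and P = -5x_1 + 10x_2:
  (-5/4, -1/2) → P = 5/4
  (-2/5, -11/5) → P = -20
  (10/9, 7/3) → P = 160/9

The optimum lies where -4x_1 - 2x_2 = 6 and 9x_1 - 3x_2 = 3.
Solving simultaneously gives x_1 = -2/5, x_2 = -11/5.

x_1 = -2/5, x_2 = -11/5, minimum P = -20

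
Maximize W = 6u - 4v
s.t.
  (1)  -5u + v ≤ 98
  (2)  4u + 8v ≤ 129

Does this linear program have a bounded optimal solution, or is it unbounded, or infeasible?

From the feasible point (-655/44, 1037/44), moving in the direction (8, -4) keeps every constraint satisfied while W increases without bound.

unbounded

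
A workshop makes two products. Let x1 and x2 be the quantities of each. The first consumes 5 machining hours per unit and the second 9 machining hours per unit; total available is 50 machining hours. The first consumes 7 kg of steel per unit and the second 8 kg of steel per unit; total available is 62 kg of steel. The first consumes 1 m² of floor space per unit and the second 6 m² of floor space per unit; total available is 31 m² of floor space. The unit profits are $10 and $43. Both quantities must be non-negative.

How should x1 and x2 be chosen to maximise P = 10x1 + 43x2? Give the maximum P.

Corner points and P = 10x1 + 43x2:
  (0, 0) → P = 0
  (0, 31/6) → P = 1333/6
  (62/7, 0) → P = 620/7
  (158/23, 40/23) → P = 3300/23
  (1, 5) → P = 225

x1 = 1, x2 = 5, maximum P = 225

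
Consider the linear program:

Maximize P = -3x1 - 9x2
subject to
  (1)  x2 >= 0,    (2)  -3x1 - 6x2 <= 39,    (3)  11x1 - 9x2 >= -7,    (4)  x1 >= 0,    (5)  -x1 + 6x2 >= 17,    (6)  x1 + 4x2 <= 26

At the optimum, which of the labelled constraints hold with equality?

Feasible corners and P = -3x1 - 9x2:
  (37/19, 60/19) → P = -651/19
  (206/53, 293/53) → P = -3255/53
  (44/5, 43/10) → P = -651/10

The maximum is at (37/19, 60/19). Substituting into each constraint, equality holds for (3) and (5); the remaining constraints have slack.

(3) and (5)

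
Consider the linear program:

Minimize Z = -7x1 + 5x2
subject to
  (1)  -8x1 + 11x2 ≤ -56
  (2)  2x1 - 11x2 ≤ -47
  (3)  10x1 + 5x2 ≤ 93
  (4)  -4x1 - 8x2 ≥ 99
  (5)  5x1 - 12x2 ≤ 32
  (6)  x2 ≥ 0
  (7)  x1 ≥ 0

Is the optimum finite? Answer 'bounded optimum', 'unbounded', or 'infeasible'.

infeasible

The boundaries x2 = 0 and x1 = 0 meet at (0, 0), but that point violates -8x1 + 11x2 ≤ -56. Every candidate vertex is excluded by some other constraint, so the feasible region is empty.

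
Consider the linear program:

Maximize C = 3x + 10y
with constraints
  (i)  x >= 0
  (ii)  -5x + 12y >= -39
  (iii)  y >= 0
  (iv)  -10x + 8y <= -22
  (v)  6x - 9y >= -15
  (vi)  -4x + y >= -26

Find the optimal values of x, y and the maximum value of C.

x = 83/10, y = 36/5, maximum C = 969/10

Corner points and C = 3x + 10y:
  (11/5, 0) → C = 33/5
  (13/2, 0) → C = 39/2
  (53/7, 47/7) → C = 629/7
  (83/10, 36/5) → C = 969/10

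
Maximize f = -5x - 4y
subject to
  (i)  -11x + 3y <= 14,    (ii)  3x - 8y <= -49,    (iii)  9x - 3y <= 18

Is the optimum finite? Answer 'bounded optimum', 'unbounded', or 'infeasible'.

bounded optimum

Extreme points and f = -5x - 4y:
  (35/79, 497/79) → f = -2163/79
  (97/21, 55/7) → f = -1145/21
The feasible region has finitely many vertices and no improving ray; the maximum is -2163/79 at (35/79, 497/79).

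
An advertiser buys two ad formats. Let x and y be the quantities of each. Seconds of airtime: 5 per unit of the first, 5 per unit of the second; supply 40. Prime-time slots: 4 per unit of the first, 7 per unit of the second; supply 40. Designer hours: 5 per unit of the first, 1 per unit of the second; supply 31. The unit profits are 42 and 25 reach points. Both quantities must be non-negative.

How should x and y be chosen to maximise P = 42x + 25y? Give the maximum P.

Corner points and P = 42x + 25y:
  (0, 0) → P = 0
  (0, 40/7) → P = 1000/7
  (31/5, 0) → P = 1302/5
  (16/3, 8/3) → P = 872/3
  (23/4, 9/4) → P = 1191/4

The optimum lies where 5x + 5y = 40 and 5x + y = 31.
Solving simultaneously gives x = 23/4, y = 9/4.

x = 23/4, y = 9/4, maximum P = 1191/4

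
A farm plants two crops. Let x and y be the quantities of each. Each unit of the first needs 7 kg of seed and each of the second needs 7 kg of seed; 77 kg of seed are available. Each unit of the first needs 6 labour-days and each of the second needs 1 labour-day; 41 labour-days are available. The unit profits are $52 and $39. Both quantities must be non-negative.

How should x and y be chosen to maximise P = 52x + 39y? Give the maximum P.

x = 6, y = 5, maximum P = 507

Corner points and P = 52x + 39y:
  (0, 0) → P = 0
  (0, 11) → P = 429
  (41/6, 0) → P = 1066/3
  (6, 5) → P = 507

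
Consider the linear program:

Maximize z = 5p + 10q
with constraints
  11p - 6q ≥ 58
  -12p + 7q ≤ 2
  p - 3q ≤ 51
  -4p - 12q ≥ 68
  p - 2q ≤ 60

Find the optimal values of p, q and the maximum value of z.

Feasible corners and z = 5p + 10q:
  (-44/9, -503/27) → z = -5690/27
  (24/13, -245/39) → z = -2090/39
  (17, -34/3) → z = -85/3

The binding constraints are p - 3q = 51 and -4p - 12q = 68.
Solving simultaneously gives p = 17, q = -34/3.

p = 17, q = -34/3, maximum z = -85/3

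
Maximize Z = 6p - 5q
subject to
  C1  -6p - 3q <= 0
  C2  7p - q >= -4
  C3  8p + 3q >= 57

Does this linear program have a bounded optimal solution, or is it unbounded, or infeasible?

From the feasible point (57/2, -57), moving in the direction (3, -6) keeps every constraint satisfied while Z increases without bound.

unbounded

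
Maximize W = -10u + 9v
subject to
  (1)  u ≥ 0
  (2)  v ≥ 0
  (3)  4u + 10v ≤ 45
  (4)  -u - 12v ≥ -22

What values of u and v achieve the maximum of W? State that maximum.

Extreme points and W = -10u + 9v:
  (0, 0) → W = 0
  (0, 11/6) → W = 33/2
  (45/4, 0) → W = -225/2
  (160/19, 43/38) → W = -2813/38

The binding constraints are u = 0 and -u - 12v = -22.
Solving simultaneously gives u = 0, v = 11/6.

u = 0, v = 11/6, maximum W = 33/2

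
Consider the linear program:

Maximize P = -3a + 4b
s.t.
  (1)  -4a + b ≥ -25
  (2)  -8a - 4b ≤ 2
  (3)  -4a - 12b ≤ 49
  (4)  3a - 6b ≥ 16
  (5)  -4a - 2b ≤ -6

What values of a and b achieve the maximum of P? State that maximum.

a = 34/15, b = -23/15, maximum P = -194/15

Vertices and P = -3a + 4b:
  (251/52, -74/13) → P = -149/4
  (134/21, 11/21) → P = -358/21
  (17/4, -11/2) → P = -139/4
  (34/15, -23/15) → P = -194/15

At the optimal vertex, 3a - 6b = 16 and -4a - 2b = -6.
Solving simultaneously gives a = 34/15, b = -23/15.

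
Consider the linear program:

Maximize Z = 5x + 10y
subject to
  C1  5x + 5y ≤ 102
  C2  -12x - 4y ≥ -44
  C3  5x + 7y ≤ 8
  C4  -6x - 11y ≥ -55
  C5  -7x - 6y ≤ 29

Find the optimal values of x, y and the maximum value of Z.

x = -251/19, y = 201/19, maximum Z = 755/19

Extreme points and Z = 5x + 10y:
  (69/16, -31/16) → Z = 35/16
  (95/11, -164/11) → Z = -1165/11
  (-251/19, 201/19) → Z = 755/19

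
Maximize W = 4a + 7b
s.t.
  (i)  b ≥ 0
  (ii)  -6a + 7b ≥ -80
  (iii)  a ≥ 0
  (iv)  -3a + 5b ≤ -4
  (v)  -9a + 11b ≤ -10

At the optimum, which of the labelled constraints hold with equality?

(ii) and (iv)

Vertices and W = 4a + 7b:
  (40/3, 0) → W = 160/3
  (4/3, 0) → W = 16/3
  (124/3, 24) → W = 1000/3

The maximum is at (124/3, 24). Substituting into each constraint, equality holds for (ii) and (iv); the remaining constraints have slack.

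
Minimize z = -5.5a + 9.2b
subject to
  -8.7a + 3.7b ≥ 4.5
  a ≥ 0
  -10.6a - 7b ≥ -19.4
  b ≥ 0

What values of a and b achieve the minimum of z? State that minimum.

a = 0, b = 45/37, minimum z = 414/37

Extreme points and z = -5.5a + 9.2b:
  (0, 45/37) → z = 414/37
  (1007/2503, 5412/2503) → z = 442519/25030
  (0, 97/35) → z = 4462/175

The binding constraints are -8.7a + 3.7b = 4.5 and a = 0.
Solving simultaneously gives a = 0, b = 45/37.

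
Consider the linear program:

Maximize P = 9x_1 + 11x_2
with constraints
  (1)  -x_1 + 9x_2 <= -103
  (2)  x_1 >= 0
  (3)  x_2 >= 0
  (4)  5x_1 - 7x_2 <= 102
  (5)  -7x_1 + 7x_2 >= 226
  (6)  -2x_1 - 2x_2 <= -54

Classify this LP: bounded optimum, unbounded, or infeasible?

infeasible

The boundaries x_1 = 0 and -7x_1 + 7x_2 = 226 meet at (0, 226/7), but that point violates -x_1 + 9x_2 ≤ -103. Every candidate vertex is excluded by some other constraint, so the feasible region is empty.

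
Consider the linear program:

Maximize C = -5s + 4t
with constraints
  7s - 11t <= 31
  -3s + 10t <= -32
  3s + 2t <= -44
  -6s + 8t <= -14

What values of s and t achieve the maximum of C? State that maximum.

s = -47/5, t = -44/5, maximum C = 59/5

Extreme points and C = -5s + 4t:
  (-422/47, -401/47) → C = 506/47
  (-47/5, -44/5) → C = 59/5
  (-9, -17/2) → C = 11

The binding constraints are 7s - 11t = 31 and -6s + 8t = -14.
Solving simultaneously gives s = -47/5, t = -44/5.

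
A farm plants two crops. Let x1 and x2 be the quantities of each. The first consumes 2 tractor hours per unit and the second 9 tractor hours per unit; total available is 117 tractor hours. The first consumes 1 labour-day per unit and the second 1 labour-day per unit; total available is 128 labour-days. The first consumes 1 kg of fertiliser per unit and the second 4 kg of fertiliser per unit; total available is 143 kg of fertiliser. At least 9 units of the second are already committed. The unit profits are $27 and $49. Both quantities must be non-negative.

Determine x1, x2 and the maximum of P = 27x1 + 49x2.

x1 = 18, x2 = 9, maximum P = 927

Vertices and P = 27x1 + 49x2:
  (0, 13) → P = 637
  (0, 9) → P = 441
  (18, 9) → P = 927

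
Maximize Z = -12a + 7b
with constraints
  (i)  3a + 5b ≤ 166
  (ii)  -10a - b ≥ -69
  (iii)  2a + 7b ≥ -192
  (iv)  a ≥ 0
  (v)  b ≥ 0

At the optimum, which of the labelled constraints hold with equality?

Corner points and Z = -12a + 7b:
  (179/47, 1453/47) → Z = 8023/47
  (0, 166/5) → Z = 1162/5
  (69/10, 0) → Z = -414/5
  (0, 0) → Z = 0

The maximum is at (0, 166/5). Substituting into each constraint, equality holds for (i) and (iv); the remaining constraints have slack.

(i) and (iv)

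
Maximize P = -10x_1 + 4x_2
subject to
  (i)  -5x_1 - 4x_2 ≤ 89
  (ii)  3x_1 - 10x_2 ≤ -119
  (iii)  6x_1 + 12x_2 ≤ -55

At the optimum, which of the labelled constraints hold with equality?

Vertices and P = -10x_1 + 4x_2:
  (-683/31, 164/31) → P = 7486/31
  (-212/9, 259/36) → P = 793/3
  (-989/48, 183/32) → P = 2747/12

The maximum is at (-212/9, 259/36). Substituting into each constraint, equality holds for (i) and (iii); the remaining constraints have slack.

(i) and (iii)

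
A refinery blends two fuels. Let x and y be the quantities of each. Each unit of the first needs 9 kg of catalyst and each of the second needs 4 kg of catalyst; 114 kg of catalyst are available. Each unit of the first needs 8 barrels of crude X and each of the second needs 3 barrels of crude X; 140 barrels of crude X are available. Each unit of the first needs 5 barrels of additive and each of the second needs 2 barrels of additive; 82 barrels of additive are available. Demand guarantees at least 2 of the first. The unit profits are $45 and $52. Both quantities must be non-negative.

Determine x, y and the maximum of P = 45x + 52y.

x = 2, y = 24, maximum P = 1338

Extreme points and P = 45x + 52y:
  (38/3, 0) → P = 570
  (2, 0) → P = 90
  (2, 24) → P = 1338

At the optimal vertex, 9x + 4y = 114 and x = 2.
Solving simultaneously gives x = 2, y = 24.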